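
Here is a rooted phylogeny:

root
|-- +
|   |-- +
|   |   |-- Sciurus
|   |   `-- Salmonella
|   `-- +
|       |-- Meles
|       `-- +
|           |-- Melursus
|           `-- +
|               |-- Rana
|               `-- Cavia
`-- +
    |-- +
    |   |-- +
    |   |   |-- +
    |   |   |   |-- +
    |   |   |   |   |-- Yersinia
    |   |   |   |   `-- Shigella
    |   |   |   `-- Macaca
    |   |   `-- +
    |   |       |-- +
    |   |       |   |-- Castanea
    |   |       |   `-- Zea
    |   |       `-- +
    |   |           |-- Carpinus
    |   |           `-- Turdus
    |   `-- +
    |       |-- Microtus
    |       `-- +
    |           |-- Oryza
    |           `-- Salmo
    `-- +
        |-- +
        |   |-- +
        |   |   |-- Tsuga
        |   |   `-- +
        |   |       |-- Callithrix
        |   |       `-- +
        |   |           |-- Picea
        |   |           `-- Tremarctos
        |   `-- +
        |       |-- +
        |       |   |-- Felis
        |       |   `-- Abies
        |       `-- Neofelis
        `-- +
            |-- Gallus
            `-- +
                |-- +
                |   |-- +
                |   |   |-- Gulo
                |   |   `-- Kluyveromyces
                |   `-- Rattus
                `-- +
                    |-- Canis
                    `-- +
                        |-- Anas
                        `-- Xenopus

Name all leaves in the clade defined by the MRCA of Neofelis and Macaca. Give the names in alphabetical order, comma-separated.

Abies, Anas, Callithrix, Canis, Carpinus, Castanea, Felis, Gallus, Gulo, Kluyveromyces, Macaca, Microtus, Neofelis, Oryza, Picea, Rattus, Salmo, Shigella, Tremarctos, Tsuga, Turdus, Xenopus, Yersinia, Zea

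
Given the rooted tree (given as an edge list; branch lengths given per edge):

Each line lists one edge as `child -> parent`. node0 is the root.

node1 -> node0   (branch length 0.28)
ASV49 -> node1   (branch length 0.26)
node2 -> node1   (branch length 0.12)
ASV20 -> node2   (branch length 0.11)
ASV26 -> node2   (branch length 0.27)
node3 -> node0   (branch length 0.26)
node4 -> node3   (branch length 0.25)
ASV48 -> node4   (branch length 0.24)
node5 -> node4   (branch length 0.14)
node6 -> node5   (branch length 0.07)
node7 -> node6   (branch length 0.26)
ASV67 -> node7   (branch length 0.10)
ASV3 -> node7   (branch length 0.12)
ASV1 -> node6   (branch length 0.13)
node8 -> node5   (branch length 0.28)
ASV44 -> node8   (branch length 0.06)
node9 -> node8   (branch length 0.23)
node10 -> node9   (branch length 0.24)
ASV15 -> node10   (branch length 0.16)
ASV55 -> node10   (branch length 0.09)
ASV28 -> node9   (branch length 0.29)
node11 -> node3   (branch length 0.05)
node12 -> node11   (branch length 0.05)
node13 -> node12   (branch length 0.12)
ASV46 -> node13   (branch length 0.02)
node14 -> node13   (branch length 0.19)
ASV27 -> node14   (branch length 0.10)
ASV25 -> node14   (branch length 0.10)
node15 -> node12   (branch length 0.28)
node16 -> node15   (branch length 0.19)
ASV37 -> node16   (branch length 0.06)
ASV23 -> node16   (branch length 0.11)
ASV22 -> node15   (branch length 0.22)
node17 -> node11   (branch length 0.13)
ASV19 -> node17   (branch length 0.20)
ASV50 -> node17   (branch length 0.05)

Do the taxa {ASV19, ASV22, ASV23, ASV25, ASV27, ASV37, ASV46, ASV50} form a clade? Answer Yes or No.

The most recent common ancestor of these taxa subtends (((ASV46,(ASV27,ASV25)),((ASV37,ASV23),ASV22)),(ASV19,ASV50)).
That clade has exactly 8 tips — every listed taxon and nothing else — so the group is monophyletic.

Yes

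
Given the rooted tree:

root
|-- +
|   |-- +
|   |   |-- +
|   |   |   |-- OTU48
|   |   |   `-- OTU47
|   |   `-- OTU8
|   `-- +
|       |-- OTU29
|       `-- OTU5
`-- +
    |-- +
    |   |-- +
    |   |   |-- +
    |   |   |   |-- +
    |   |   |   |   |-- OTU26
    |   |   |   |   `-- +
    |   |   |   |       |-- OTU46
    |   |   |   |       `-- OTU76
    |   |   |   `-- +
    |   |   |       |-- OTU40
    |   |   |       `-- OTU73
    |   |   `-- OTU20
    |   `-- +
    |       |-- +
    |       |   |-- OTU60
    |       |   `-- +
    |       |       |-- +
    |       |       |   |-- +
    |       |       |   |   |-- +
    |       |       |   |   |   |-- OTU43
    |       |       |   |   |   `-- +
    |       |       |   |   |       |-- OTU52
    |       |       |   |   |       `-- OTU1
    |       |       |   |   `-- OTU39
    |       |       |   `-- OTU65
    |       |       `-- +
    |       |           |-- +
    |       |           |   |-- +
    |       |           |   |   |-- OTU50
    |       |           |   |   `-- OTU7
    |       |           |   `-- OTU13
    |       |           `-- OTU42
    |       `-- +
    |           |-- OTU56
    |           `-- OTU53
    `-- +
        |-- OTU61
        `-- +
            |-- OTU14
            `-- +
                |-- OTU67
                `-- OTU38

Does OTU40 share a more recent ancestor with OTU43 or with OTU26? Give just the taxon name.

OTU26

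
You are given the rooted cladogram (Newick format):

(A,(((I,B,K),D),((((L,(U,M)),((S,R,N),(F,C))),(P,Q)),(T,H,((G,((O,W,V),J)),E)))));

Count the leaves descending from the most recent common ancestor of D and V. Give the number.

22

The MRCA of D and V is the node subtending (((I,B,K),D),((((L,(U,M)),((S,R,N),(F,C))),(P,Q)),(T,H,((G,((O,W,V),J)),E)))).
That clade contains 22 terminal taxa: B, C, D, E, F, G, H, I, J, K, L, M, N, O, P, Q, R, S, T, U, V, W.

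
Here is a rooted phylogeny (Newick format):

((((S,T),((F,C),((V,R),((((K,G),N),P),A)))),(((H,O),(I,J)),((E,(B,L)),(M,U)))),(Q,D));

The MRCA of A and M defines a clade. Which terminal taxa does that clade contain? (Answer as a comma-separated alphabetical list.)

Tracing A: it sits inside ((((K,G),N),P),A).
Tracing M: it sits inside (M,U).
The smallest clade enclosing both is (((S,T),((F,C),((V,R),((((K,G),N),P),A)))),(((H,O),(I,J)),((E,(B,L)),(M,U)))); the answer is its 20 terminal taxa in alphabetical order.

A, B, C, E, F, G, H, I, J, K, L, M, N, O, P, R, S, T, U, V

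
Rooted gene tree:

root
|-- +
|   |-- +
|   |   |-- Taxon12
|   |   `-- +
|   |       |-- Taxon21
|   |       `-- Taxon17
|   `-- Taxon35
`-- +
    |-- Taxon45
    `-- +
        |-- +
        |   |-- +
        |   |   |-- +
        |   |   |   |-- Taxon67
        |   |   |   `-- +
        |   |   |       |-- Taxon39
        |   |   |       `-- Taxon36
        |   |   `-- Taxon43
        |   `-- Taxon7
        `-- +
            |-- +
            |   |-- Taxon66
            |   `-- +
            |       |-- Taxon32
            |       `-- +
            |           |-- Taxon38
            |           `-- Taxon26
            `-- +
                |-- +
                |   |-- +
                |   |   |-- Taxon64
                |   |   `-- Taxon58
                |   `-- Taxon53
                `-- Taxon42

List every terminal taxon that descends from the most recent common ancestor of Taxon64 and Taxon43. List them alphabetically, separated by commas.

Taxon26, Taxon32, Taxon36, Taxon38, Taxon39, Taxon42, Taxon43, Taxon53, Taxon58, Taxon64, Taxon66, Taxon67, Taxon7

Tracing Taxon64: it sits inside (Taxon64,Taxon58).
Tracing Taxon43: it sits inside ((Taxon67,(Taxon39,Taxon36)),Taxon43).
The smallest clade enclosing both is ((((Taxon67,(Taxon39,Taxon36)),Taxon43),Taxon7),((Taxon66,(Taxon32,(Taxon38,Taxon26))),(((Taxon64,Taxon58),Taxon53),Taxon42))); the answer is its 13 terminal taxa in alphabetical order.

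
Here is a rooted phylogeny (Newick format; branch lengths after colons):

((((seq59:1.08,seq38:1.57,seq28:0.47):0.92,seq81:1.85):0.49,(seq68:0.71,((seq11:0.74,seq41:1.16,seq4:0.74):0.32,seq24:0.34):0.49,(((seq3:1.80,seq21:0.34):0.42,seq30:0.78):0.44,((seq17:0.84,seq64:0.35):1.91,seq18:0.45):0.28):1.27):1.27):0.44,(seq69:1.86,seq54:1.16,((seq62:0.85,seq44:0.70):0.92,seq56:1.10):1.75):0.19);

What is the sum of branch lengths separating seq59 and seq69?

The path runs seq59 → … → MRCA → … → seq69; the MRCA is the root of the tree.
Branch lengths along that path: 1.08 + 0.92 + 0.49 + 0.44 + 0.19 + 1.86 = 4.98.

4.98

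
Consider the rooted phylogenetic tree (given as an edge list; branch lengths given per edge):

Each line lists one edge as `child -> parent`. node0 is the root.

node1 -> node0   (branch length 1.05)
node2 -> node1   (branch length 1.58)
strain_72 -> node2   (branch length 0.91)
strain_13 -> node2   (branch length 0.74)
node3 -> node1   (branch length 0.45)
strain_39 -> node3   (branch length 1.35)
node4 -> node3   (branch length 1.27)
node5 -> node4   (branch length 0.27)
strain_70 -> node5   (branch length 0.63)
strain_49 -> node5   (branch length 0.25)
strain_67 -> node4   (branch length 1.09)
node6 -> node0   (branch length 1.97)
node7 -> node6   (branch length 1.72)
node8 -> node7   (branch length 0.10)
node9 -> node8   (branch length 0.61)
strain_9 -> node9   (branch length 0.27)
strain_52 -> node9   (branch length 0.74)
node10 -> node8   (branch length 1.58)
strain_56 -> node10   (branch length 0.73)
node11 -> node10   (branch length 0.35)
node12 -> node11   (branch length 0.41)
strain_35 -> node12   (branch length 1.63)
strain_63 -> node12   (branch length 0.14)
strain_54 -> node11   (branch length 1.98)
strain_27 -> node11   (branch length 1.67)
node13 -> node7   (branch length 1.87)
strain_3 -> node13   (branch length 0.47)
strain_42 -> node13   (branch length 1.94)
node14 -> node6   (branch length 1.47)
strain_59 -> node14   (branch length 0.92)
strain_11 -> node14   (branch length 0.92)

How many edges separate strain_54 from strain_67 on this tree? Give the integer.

The MRCA of strain_54 and strain_67 is the root of the tree.
From strain_54 up to that node: 6 branches. From strain_67 up to the same node: 4 branches. Total: 6 + 4 = 10.

10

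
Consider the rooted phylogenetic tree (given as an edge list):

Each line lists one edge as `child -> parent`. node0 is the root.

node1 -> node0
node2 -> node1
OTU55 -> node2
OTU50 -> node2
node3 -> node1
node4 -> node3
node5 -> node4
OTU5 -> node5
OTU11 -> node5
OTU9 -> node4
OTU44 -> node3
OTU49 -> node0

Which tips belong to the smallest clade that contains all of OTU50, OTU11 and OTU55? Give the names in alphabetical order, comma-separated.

Tracing OTU50: it sits inside (OTU55,OTU50).
Tracing OTU11: it sits inside (OTU5,OTU11).
Tracing OTU55: it sits inside (OTU55,OTU50).
The smallest clade enclosing all 3 is ((OTU55,OTU50),(((OTU5,OTU11),OTU9),OTU44)); the answer is its 6 terminal taxa in alphabetical order.

OTU11, OTU44, OTU5, OTU50, OTU55, OTU9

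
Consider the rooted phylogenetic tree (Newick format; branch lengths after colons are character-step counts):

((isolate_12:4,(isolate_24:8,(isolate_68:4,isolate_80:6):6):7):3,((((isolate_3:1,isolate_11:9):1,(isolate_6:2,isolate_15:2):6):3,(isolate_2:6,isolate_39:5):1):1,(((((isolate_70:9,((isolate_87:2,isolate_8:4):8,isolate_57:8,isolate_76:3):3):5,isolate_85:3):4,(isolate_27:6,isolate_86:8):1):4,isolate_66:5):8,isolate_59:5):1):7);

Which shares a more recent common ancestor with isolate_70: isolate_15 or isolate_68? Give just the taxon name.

isolate_15

The MRCA of isolate_70 and isolate_15 subtends ((((isolate_3,isolate_11),(isolate_6,isolate_15)),(isolate_2,isolate_39)),(((((isolate_70,((isolate_87,isolate_8),isolate_57,isolate_76)),isolate_85),(isolate_27,isolate_86)),isolate_66),isolate_59)) (16 taxa).
The MRCA of isolate_70 and isolate_68 is the root, subtending the entire tree (20 taxa).
The first is nested inside the second, so isolate_70 shares a more recent common ancestor with isolate_15.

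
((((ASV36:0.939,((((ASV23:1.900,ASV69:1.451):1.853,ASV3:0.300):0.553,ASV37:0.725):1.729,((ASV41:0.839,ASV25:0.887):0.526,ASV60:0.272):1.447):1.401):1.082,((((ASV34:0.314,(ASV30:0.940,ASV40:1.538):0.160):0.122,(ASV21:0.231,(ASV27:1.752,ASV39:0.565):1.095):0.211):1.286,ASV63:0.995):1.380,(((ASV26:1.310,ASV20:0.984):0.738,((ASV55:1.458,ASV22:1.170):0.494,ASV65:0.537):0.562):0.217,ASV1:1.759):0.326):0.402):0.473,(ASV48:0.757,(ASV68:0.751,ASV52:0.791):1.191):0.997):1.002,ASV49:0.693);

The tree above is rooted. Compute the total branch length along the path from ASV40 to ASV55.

7.543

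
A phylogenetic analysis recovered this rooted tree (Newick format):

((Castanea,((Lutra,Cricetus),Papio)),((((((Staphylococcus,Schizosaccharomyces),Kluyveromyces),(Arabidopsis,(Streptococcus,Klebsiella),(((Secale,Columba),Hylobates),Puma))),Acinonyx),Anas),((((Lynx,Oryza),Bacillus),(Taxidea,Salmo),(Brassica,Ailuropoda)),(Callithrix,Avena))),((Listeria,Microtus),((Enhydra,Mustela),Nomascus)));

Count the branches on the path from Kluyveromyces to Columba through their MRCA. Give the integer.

7

The MRCA of Kluyveromyces and Columba is the node subtending (((Staphylococcus,Schizosaccharomyces),Kluyveromyces),(Arabidopsis,(Streptococcus,Klebsiella),(((Secale,Columba),Hylobates),Puma))).
From Kluyveromyces up to that node: 2 branches. From Columba up to the same node: 5 branches. Total: 2 + 5 = 7.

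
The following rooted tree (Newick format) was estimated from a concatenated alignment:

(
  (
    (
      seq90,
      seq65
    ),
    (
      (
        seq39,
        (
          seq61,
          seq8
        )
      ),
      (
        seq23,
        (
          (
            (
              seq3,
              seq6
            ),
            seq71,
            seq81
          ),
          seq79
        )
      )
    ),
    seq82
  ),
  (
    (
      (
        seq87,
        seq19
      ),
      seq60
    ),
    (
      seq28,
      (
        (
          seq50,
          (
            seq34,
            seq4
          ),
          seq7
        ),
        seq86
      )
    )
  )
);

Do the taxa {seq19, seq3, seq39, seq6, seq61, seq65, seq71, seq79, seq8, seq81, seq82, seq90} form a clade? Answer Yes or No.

No

The MRCA of the listed taxa is the root, so the smallest clade containing them is the whole tree.
That clade also contains seq23, seq28, seq34, seq4, seq50, seq60, seq7, seq86, seq87, which are not in the proposed group, so the group is not monophyletic.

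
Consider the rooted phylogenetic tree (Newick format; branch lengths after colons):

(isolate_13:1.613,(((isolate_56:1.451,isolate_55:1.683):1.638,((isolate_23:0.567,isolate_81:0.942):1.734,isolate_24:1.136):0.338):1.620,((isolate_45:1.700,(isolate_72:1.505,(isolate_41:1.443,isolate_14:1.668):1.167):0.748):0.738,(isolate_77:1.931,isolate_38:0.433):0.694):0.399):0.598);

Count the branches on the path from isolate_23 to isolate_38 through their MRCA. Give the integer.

7

The MRCA of isolate_23 and isolate_38 is the node subtending (((isolate_56,isolate_55),((isolate_23,isolate_81),isolate_24)),((isolate_45,(isolate_72,(isolate_41,isolate_14))),(isolate_77,isolate_38))).
From isolate_23 up to that node: 4 branches. From isolate_38 up to the same node: 3 branches. Total: 4 + 3 = 7.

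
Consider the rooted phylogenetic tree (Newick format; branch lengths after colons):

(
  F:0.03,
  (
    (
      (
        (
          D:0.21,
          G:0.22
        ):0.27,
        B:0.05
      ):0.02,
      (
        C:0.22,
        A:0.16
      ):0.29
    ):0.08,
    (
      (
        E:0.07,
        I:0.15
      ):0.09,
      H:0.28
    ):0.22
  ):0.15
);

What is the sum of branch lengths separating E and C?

0.97

The path runs E → … → MRCA → … → C; the MRCA is the node subtending ((((D,G),B),(C,A)),((E,I),H)).
Branch lengths along that path: 0.07 + 0.09 + 0.22 + 0.08 + 0.29 + 0.22 = 0.97.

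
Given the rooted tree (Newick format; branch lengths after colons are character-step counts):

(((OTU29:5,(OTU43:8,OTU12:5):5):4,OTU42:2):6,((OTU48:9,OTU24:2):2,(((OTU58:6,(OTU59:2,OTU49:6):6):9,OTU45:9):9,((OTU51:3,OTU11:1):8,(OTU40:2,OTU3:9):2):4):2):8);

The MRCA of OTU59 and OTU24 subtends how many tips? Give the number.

10

The MRCA of OTU59 and OTU24 is the node subtending ((OTU48,OTU24),(((OTU58,(OTU59,OTU49)),OTU45),((OTU51,OTU11),(OTU40,OTU3)))).
That clade contains 10 terminal taxa: OTU11, OTU24, OTU3, OTU40, OTU45, OTU48, OTU49, OTU51, OTU58, OTU59.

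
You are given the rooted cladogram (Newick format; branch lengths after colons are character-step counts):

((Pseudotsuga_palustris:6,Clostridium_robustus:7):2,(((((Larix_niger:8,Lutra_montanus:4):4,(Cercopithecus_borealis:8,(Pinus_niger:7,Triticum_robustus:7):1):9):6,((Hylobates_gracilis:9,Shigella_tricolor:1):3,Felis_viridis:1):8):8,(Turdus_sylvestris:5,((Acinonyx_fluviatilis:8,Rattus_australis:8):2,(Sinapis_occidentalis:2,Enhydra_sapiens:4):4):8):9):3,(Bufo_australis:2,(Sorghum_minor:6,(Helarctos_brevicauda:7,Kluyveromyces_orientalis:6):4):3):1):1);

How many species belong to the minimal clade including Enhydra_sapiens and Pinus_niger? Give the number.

The MRCA of Enhydra_sapiens and Pinus_niger is the node subtending ((((Larix_niger,Lutra_montanus),(Cercopithecus_borealis,(Pinus_niger,Triticum_robustus))),((Hylobates_gracilis,Shigella_tricolor),Felis_viridis)),(Turdus_sylvestris,((Acinonyx_fluviatilis,Rattus_australis),(Sinapis_occidentalis,Enhydra_sapiens)))).
That clade contains 13 terminal taxa: Acinonyx_fluviatilis, Cercopithecus_borealis, Enhydra_sapiens, Felis_viridis, Hylobates_gracilis, Larix_niger, Lutra_montanus, Pinus_niger, Rattus_australis, Shigella_tricolor, Sinapis_occidentalis, Triticum_robustus, Turdus_sylvestris.

13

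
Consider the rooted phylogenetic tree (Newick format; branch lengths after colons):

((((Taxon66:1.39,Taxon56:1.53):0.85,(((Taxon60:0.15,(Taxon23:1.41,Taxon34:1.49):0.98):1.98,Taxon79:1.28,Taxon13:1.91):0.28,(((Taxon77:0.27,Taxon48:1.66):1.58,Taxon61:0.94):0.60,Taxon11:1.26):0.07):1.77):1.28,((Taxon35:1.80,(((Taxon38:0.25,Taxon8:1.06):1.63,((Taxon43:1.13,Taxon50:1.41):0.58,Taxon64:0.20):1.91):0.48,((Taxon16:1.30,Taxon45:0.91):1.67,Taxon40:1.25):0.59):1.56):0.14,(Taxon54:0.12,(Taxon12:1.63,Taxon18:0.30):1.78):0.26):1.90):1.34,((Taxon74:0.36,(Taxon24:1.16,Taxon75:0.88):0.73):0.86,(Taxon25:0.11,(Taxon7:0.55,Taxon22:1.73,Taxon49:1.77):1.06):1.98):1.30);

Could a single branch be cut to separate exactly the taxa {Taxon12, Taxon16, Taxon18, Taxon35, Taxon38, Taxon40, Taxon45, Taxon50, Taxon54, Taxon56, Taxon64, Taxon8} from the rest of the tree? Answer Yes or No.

The MRCA of the listed taxa subtends (((Taxon66,Taxon56),(((Taxon60,(Taxon23,Taxon34)),Taxon79,Taxon13),(((Taxon77,Taxon48),Taxon61),Taxon11))),((Taxon35,(((Taxon38,Taxon8),((Taxon43,Taxon50),Taxon64)),((Taxon16,Taxon45),Taxon40))),(Taxon54,(Taxon12,Taxon18)))).
That clade also contains Taxon11, Taxon13, Taxon23, Taxon34, Taxon43, Taxon48, Taxon60, Taxon61, Taxon66, Taxon77, Taxon79, which are not in the proposed group, so the group is not monophyletic.

No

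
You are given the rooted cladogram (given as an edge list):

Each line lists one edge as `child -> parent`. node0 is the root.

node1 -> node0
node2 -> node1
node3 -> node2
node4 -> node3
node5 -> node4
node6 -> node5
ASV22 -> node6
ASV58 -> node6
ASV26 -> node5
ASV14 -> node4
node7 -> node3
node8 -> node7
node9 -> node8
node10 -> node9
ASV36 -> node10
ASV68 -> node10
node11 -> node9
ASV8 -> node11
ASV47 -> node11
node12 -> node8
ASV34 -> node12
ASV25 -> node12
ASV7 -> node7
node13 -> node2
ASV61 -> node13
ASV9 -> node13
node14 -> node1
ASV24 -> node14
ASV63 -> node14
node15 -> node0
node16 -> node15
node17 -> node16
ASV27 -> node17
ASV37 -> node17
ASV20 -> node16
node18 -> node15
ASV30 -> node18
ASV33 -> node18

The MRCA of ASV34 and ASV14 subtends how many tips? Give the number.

11

The MRCA of ASV34 and ASV14 is the node subtending ((((ASV22,ASV58),ASV26),ASV14),((((ASV36,ASV68),(ASV8,ASV47)),(ASV34,ASV25)),ASV7)).
That clade contains 11 terminal taxa: ASV14, ASV22, ASV25, ASV26, ASV34, ASV36, ASV47, ASV58, ASV68, ASV7, ASV8.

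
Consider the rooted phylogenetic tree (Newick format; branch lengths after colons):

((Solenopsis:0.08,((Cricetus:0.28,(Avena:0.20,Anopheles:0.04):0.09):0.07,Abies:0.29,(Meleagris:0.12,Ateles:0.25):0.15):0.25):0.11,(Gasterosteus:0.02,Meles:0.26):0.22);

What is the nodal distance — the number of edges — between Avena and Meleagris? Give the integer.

5

The MRCA of Avena and Meleagris is the node subtending ((Cricetus,(Avena,Anopheles)),Abies,(Meleagris,Ateles)).
From Avena up to that node: 3 branches. From Meleagris up to the same node: 2 branches. Total: 3 + 2 = 5.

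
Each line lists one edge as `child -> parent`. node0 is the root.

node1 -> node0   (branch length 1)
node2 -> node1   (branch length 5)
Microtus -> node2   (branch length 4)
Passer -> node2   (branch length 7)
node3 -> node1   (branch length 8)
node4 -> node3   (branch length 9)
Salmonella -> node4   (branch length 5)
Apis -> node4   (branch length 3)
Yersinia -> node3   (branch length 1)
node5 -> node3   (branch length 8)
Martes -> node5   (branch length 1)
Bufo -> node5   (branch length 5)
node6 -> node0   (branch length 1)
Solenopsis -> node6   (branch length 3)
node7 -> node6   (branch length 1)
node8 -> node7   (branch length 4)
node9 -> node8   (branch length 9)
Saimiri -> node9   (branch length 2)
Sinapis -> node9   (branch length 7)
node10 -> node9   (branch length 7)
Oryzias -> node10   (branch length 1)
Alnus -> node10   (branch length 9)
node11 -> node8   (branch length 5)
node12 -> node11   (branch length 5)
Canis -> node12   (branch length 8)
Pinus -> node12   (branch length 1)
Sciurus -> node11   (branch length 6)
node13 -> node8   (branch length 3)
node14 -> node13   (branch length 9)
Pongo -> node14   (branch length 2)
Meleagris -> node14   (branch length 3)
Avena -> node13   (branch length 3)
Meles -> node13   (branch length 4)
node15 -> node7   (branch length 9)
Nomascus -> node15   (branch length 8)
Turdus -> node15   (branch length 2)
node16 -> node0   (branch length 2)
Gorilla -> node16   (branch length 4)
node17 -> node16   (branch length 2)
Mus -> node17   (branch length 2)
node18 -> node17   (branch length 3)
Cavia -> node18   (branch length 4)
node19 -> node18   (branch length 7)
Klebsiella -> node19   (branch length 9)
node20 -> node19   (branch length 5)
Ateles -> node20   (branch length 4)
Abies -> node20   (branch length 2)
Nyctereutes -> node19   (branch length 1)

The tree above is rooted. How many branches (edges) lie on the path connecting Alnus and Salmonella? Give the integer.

The MRCA of Alnus and Salmonella is the root of the tree.
From Alnus up to that node: 6 branches. From Salmonella up to the same node: 4 branches. Total: 6 + 4 = 10.

10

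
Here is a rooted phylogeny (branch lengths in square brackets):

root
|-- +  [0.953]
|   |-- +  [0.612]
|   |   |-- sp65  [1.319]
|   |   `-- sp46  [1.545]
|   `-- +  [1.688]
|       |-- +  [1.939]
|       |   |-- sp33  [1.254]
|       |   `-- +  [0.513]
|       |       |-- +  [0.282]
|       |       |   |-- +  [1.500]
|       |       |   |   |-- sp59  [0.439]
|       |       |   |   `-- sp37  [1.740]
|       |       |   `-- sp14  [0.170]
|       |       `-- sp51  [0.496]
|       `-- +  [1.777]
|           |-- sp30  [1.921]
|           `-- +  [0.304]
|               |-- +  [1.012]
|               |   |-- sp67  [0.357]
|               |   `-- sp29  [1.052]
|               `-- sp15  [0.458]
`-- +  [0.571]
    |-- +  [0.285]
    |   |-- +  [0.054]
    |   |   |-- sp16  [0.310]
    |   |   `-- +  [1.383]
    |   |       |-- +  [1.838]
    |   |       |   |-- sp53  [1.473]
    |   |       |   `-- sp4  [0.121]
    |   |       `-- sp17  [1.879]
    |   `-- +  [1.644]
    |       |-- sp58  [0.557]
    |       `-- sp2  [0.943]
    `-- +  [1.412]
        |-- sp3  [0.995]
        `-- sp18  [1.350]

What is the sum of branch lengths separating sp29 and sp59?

The path runs sp29 → … → MRCA → … → sp59; the MRCA is the node subtending ((sp33,(((sp59,sp37),sp14),sp51)),(sp30,((sp67,sp29),sp15))).
Branch lengths along that path: 1.052 + 1.012 + 0.304 + 1.777 + 1.939 + 0.513 + 0.282 + 1.500 + 0.439 = 8.818.

8.818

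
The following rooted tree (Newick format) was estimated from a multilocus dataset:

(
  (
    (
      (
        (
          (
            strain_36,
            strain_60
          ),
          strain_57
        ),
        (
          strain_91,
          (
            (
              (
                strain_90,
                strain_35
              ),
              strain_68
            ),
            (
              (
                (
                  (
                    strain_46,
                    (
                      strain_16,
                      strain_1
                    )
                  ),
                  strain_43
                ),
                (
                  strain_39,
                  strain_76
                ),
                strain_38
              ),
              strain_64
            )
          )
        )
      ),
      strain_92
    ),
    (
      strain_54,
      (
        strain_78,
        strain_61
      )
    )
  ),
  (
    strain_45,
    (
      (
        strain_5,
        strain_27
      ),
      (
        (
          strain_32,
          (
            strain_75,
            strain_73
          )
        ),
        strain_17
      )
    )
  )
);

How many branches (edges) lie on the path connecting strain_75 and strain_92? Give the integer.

9

The MRCA of strain_75 and strain_92 is the root of the tree.
From strain_75 up to that node: 6 branches. From strain_92 up to the same node: 3 branches. Total: 6 + 3 = 9.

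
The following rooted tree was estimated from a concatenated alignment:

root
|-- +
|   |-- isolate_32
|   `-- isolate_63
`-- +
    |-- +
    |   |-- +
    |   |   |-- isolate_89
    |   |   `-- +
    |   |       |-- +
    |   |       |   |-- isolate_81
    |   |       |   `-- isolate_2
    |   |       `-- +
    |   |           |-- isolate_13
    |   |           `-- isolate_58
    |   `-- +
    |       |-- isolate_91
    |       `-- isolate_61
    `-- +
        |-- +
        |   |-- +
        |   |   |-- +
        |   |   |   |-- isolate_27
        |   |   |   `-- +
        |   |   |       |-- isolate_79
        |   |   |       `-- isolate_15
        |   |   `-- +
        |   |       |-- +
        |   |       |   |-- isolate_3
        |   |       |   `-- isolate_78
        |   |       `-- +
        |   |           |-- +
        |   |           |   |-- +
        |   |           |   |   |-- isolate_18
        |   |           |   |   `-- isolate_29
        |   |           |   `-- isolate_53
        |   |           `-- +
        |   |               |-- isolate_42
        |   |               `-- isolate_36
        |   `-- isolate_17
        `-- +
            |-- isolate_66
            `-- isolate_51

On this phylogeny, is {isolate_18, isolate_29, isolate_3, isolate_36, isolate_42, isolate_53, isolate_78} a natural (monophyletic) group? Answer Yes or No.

Yes

The most recent common ancestor of these taxa subtends ((isolate_3,isolate_78),(((isolate_18,isolate_29),isolate_53),(isolate_42,isolate_36))).
That clade has exactly 7 tips — every listed taxon and nothing else — so the group is monophyletic.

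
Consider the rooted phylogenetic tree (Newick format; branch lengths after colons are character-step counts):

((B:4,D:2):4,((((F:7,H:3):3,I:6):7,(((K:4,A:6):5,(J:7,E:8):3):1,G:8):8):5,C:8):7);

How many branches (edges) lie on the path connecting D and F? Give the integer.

The MRCA of D and F is the root of the tree.
From D up to that node: 2 branches. From F up to the same node: 5 branches. Total: 2 + 5 = 7.

7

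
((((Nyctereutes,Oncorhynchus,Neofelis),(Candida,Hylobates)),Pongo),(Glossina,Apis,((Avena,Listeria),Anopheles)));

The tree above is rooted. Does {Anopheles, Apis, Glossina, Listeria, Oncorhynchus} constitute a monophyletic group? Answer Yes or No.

The MRCA of the listed taxa is the root, so the smallest clade containing them is the whole tree.
That clade also contains Avena, Candida, Hylobates, Neofelis, Nyctereutes, Pongo, which are not in the proposed group, so the group is not monophyletic.

No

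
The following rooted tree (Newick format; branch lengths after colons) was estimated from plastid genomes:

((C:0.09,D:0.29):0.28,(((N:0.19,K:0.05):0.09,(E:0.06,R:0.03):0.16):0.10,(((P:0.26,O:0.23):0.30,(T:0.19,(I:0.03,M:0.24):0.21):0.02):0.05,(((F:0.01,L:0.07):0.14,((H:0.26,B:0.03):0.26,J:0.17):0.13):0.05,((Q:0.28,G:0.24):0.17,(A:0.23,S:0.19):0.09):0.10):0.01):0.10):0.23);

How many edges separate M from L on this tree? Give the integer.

The MRCA of M and L is the node subtending (((P,O),(T,(I,M))),(((F,L),((H,B),J)),((Q,G),(A,S)))).
From M up to that node: 4 branches. From L up to the same node: 4 branches. Total: 4 + 4 = 8.

8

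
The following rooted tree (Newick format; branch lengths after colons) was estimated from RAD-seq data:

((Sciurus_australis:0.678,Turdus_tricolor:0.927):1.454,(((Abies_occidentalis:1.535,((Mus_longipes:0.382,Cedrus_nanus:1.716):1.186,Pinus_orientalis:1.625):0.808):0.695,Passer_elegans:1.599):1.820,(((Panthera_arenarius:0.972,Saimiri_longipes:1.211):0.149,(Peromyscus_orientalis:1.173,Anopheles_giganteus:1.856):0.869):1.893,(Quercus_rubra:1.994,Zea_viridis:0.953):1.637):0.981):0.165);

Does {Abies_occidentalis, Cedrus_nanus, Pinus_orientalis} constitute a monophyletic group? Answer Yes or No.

The MRCA of the listed taxa subtends (Abies_occidentalis,((Mus_longipes,Cedrus_nanus),Pinus_orientalis)).
That clade also contains Mus_longipes, which is not in the proposed group, so the group is not monophyletic.

No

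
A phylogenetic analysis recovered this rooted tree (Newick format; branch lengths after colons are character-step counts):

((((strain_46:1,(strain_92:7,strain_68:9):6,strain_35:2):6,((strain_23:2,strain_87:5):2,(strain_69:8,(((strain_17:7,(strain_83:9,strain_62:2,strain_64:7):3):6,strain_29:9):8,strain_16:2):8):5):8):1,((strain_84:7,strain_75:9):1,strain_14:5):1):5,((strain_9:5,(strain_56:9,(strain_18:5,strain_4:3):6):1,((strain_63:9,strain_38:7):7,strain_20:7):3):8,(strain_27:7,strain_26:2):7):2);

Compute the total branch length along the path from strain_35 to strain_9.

29

The path runs strain_35 → … → MRCA → … → strain_9; the MRCA is the root of the tree.
Branch lengths along that path: 2 + 6 + 1 + 5 + 2 + 8 + 5 = 29.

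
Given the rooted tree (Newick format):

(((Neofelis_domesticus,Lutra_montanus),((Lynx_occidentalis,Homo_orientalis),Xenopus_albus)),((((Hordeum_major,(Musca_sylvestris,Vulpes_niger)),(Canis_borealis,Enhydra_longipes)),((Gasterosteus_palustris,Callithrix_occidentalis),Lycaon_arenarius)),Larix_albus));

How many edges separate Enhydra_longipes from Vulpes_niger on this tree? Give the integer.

5

The MRCA of Enhydra_longipes and Vulpes_niger is the node subtending ((Hordeum_major,(Musca_sylvestris,Vulpes_niger)),(Canis_borealis,Enhydra_longipes)).
From Enhydra_longipes up to that node: 2 branches. From Vulpes_niger up to the same node: 3 branches. Total: 2 + 3 = 5.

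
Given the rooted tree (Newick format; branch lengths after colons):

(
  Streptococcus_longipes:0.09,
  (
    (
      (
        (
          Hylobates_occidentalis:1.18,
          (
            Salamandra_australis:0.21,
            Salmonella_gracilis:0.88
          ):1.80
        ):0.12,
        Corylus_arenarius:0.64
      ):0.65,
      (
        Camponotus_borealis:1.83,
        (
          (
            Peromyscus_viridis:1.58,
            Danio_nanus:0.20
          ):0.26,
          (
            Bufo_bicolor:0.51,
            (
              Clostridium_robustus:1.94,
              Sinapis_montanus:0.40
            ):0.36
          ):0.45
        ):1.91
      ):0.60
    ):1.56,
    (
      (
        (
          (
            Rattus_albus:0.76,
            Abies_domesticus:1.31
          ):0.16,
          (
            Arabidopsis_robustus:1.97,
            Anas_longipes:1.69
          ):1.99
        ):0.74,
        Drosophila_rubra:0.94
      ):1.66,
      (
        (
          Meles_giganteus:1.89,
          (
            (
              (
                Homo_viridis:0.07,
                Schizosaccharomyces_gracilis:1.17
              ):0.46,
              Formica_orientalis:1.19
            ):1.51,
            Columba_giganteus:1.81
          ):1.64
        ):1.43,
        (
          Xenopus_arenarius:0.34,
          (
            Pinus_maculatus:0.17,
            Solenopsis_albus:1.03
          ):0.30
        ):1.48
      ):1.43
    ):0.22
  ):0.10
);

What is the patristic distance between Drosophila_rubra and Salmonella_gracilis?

The path runs Drosophila_rubra → … → MRCA → … → Salmonella_gracilis; the MRCA is the node subtending ((((Hylobates_occidentalis,(Salamandra_australis,Salmonella_gracilis)),Corylus_arenarius),(Camponotus_borealis,((Peromyscus_viridis,Danio_nanus),(Bufo_bicolor,(Clostridium_robustus,Sinapis_montanus))))),((((Rattus_albus,Abies_domesticus),(Arabidopsis_robustus,Anas_longipes)),Drosophila_rubra),((Meles_giganteus,(((Homo_viridis,Schizosaccharomyces_gracilis),Formica_orientalis),Columba_giganteus)),(Xenopus_arenarius,(Pinus_maculatus,Solenopsis_albus))))).
Branch lengths along that path: 0.94 + 1.66 + 0.22 + 1.56 + 0.65 + 0.12 + 1.80 + 0.88 = 7.83.

7.83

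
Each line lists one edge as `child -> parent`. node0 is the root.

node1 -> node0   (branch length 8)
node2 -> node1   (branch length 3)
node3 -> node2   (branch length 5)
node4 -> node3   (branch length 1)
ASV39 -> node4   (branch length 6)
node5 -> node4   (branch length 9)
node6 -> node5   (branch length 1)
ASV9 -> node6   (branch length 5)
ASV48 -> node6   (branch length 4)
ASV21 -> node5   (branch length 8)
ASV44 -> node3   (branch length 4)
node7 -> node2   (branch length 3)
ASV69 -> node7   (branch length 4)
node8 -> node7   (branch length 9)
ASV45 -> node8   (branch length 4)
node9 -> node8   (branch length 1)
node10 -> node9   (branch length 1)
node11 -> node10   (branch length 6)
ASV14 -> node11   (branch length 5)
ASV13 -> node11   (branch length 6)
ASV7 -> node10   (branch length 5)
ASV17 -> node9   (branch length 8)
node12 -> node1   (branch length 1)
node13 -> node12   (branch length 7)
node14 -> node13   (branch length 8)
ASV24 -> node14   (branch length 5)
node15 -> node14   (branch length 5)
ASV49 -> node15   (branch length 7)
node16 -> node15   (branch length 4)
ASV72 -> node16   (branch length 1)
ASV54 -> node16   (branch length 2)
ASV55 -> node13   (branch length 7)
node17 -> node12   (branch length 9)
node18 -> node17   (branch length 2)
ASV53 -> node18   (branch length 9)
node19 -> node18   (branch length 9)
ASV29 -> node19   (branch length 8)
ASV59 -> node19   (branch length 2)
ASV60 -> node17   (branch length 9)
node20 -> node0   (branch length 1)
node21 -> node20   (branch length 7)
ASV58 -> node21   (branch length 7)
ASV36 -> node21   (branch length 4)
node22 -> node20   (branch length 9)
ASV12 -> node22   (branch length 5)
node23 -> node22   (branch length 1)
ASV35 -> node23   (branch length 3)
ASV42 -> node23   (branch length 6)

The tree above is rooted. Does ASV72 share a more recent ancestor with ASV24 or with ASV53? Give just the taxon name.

The MRCA of ASV72 and ASV24 subtends (ASV24,(ASV49,(ASV72,ASV54))) (4 taxa).
The MRCA of ASV72 and ASV53 subtends (((ASV24,(ASV49,(ASV72,ASV54))),ASV55),((ASV53,(ASV29,ASV59)),ASV60)) (9 taxa).
The first is nested inside the second, so ASV72 shares a more recent common ancestor with ASV24.

ASV24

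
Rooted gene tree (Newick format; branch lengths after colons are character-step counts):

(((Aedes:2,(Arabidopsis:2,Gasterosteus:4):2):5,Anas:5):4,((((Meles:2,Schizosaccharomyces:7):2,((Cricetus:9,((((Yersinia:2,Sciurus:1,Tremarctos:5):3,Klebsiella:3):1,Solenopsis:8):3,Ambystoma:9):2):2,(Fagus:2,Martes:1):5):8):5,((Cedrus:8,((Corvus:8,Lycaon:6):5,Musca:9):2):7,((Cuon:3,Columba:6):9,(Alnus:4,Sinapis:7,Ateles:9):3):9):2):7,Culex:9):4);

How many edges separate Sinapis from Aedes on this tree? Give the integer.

9

The MRCA of Sinapis and Aedes is the root of the tree.
From Sinapis up to that node: 6 branches. From Aedes up to the same node: 3 branches. Total: 6 + 3 = 9.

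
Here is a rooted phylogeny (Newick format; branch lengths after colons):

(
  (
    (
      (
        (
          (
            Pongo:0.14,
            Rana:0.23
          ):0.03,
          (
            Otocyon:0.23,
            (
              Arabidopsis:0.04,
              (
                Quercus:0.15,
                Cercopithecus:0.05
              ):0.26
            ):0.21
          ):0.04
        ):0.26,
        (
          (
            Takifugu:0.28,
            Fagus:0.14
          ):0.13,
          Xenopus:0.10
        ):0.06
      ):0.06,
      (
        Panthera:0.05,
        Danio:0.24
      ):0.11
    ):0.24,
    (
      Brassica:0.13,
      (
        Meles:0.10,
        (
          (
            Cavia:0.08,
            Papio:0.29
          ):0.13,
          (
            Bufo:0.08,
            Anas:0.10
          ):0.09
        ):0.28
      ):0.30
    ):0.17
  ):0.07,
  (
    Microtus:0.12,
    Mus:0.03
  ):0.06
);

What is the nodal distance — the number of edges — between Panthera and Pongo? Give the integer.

The MRCA of Panthera and Pongo is the node subtending ((((Pongo,Rana),(Otocyon,(Arabidopsis,(Quercus,Cercopithecus)))),((Takifugu,Fagus),Xenopus)),(Panthera,Danio)).
From Panthera up to that node: 2 branches. From Pongo up to the same node: 4 branches. Total: 2 + 4 = 6.

6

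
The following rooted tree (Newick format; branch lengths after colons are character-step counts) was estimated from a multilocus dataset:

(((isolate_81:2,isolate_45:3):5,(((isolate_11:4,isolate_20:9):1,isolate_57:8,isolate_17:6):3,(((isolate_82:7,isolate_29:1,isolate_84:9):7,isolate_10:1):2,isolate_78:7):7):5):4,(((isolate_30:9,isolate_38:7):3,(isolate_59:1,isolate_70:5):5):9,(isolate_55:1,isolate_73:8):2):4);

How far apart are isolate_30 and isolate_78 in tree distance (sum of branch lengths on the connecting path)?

The path runs isolate_30 → … → MRCA → … → isolate_78; the MRCA is the root of the tree.
Branch lengths along that path: 9 + 3 + 9 + 4 + 4 + 5 + 7 + 7 = 48.

48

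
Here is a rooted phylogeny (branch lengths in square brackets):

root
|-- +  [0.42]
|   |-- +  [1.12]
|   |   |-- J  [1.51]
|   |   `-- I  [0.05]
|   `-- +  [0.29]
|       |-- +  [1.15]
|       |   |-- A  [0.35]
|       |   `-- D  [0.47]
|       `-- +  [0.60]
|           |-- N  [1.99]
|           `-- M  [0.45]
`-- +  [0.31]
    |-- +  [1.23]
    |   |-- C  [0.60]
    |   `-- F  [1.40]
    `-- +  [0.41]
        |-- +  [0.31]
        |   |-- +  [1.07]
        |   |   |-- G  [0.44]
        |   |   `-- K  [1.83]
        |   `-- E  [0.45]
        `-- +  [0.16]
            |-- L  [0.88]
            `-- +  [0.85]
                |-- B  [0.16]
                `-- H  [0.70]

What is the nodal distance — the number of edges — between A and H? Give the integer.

9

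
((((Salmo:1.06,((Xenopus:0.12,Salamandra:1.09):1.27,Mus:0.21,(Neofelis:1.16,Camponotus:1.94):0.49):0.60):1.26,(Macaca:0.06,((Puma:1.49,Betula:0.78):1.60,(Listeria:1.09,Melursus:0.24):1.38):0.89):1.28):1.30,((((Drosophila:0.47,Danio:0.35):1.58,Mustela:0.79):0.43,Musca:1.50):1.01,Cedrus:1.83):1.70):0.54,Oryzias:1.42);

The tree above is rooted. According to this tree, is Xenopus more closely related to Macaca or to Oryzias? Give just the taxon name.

Macaca

The MRCA of Xenopus and Macaca subtends ((Salmo,((Xenopus,Salamandra),Mus,(Neofelis,Camponotus))),(Macaca,((Puma,Betula),(Listeria,Melursus)))) (11 taxa).
The MRCA of Xenopus and Oryzias is the root, subtending the entire tree (17 taxa).
The first is nested inside the second, so Xenopus shares a more recent common ancestor with Macaca.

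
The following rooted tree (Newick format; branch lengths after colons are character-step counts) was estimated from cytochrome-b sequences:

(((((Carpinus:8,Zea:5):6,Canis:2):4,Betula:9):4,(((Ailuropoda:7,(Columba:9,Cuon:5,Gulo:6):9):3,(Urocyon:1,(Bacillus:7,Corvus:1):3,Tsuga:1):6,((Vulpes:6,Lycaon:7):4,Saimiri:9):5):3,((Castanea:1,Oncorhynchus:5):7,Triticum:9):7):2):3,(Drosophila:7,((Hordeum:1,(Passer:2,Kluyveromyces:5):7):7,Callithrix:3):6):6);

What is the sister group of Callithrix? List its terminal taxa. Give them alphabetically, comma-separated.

Callithrix attaches to the tree at the node subtending ((Hordeum,(Passer,Kluyveromyces)),Callithrix).
The other lineage descending from that same node — the sister group — is (Hordeum,(Passer,Kluyveromyces)); its 3 tips in alphabetical order are the answer.

Hordeum, Kluyveromyces, Passer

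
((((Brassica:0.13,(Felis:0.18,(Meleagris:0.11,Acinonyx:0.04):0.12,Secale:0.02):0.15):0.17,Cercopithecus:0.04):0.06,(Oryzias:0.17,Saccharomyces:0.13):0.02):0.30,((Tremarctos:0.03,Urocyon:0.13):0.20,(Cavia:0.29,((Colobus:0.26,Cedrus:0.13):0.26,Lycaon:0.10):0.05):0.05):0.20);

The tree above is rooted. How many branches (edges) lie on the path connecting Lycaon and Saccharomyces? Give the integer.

The MRCA of Lycaon and Saccharomyces is the root of the tree.
From Lycaon up to that node: 4 branches. From Saccharomyces up to the same node: 3 branches. Total: 4 + 3 = 7.

7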